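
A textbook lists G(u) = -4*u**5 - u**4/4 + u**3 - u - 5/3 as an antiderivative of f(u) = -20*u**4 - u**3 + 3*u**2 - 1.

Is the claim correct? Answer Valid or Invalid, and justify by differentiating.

Valid. The derivative of G reproduces f.

d/du[G] = -20*u**4 - u**3 + 3*u**2 - 1
This equals f(u) exactly, so the claim holds.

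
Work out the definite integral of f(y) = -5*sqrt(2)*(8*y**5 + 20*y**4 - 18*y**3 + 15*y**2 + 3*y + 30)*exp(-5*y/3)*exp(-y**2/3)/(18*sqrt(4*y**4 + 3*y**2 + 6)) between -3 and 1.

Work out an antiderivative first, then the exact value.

Antiderivative: F(y) = 5*sqrt(2)*sqrt(4*y**4 + 3*y**2 + 6)*exp(-5*y/3)*exp(-y**2/3)/6; value = -5*sqrt(714)*exp(2)/6 + 5*sqrt(26)*exp(-2)/6

f has the shape u'v + uv' for u = 5*sqrt(2*y**4 + 3*y**2/2 + 3)/3 and v = exp(-y**2/3 - 5*y/3) — it is the derivative of the product u*v.
F(y) = 5*sqrt(2)*sqrt(4*y**4 + 3*y**2 + 6)*exp(-5*y/3)*exp(-y**2/3)/6 is an antiderivative of f.
Check: d/dy[5*sqrt(2)*sqrt(4*y**4 + 3*y**2 + 6)*exp(-5*y/3)*exp(-y**2/3)/6] = (-40*sqrt(2)*y**5 - 100*sqrt(2)*y**4 + 90*sqrt(2)*y**3 - 75*sqrt(2)*y**2 - 15*sqrt(2)*y - 150*sqrt(2))*exp(-5*y/3)*exp(-y**2/3)/(18*sqrt(4*y**4 + 3*y**2 + 6)), which equals f(y).
F(1) = 5*sqrt(26)*exp(-2)/6; F(-3) = 5*sqrt(714)*exp(2)/6.
Integral = F(1) - F(-3) = -5*sqrt(714)*exp(2)/6 + 5*sqrt(26)*exp(-2)/6.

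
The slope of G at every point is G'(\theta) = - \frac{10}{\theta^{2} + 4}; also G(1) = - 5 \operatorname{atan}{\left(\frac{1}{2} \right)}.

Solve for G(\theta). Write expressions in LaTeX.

G(\theta) = - 5 \operatorname{atan}{\left(\frac{\theta}{2} \right)}

The proposed G(\theta) is checked by its d/d\theta: the result must match the given G'(\theta).
A general antiderivative is - 5 \operatorname{atan}{\left(\frac{\theta}{2} \right)} + C.
The condition gives C = - 5 \operatorname{atan}{\left(\frac{1}{2} \right)} - (- 5 \operatorname{atan}{\left(\frac{1}{2} \right)}) = 0.
So G(\theta) = - 5 \operatorname{atan}{\left(\frac{\theta}{2} \right)}.
Check: d/d\theta[- 5 \operatorname{atan}{\left(\frac{\theta}{2} \right)}] = - \frac{10}{\theta^{2} + 4} = G'(\theta).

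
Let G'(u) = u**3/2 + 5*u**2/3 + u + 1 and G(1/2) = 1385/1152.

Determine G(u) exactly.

G(u) = u**4/8 + 5*u**3/9 + u**2/2 + u + 1/2

Integrate term by term and add the pieces.
A general antiderivative is u**4/8 + 5*u**3/9 + u**2/2 + u + C.
The condition gives C = 1385/1152 - (809/1152) = 1/2.
So G(u) = u**4/8 + 5*u**3/9 + u**2/2 + u + 1/2.
Check: d/du[u**4/8 + 5*u**3/9 + u**2/2 + u + 1/2] = u**3/2 + 5*u**2/3 + u + 1 = G'(u).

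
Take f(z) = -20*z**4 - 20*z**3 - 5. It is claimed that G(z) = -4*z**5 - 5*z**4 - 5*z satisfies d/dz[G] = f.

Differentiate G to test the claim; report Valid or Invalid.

d/dz[G] = -20*z**4 - 20*z**3 - 5
This equals f(z) exactly, so the claim holds.

Valid - differentiating G returns exactly f.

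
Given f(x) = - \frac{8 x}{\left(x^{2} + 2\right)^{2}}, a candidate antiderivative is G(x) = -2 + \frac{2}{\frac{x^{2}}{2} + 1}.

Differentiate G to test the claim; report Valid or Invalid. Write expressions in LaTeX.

d/dx[G] = - \frac{8 x}{x^{4} + 4 x^{2} + 4}
This equals f(x) exactly, so the claim holds.

Valid: G'(x) = f(x).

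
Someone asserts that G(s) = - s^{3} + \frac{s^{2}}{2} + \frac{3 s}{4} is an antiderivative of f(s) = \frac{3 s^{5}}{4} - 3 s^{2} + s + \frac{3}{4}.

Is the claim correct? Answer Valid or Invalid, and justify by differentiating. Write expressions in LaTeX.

Invalid: d/ds[G] - f = - \frac{3 s^{5}}{4}, which is not 0.

d/ds[G] = - 3 s^{2} + s + \frac{3}{4}
d/ds[G] - f(s) = - \frac{3 s^{5}}{4} != 0.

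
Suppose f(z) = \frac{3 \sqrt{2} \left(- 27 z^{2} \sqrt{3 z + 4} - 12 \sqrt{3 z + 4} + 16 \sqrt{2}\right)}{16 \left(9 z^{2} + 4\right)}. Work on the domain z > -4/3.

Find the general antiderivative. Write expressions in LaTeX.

F(z) = \frac{- \sqrt{2} \left(3 z + 4\right)^{\frac{3}{2}} + 8 \operatorname{atan}{\left(\frac{3 z}{2} \right)}}{8} + C

Since d/dz undoes antidifferentiation here, F'(z) = f(z) is required of F(z).
Check: d/dz[\frac{- \sqrt{2} \left(3 z + 4\right)^{\frac{3}{2}} + 8 \operatorname{atan}{\left(\frac{3 z}{2} \right)}}{8}] = \frac{- 81 \sqrt{2} z^{2} \sqrt{3 z + 4} - 36 \sqrt{2} \sqrt{3 z + 4} + 96}{144 z^{2} + 64}, which equals f(z).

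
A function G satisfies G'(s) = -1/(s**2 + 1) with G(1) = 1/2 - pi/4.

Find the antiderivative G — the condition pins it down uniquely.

G(s) = (1 - 2*atan(s))/2

Check a candidate G(s) by differentiating: d/ds[G] must match the given G'(s).
A general antiderivative is -atan(s) + C.
The condition gives C = 1/2 - pi/4 - (-pi/4) = 1/2.
So G(s) = (1 - 2*atan(s))/2.
Check: d/ds[(1 - 2*atan(s))/2] = -1/(s**2 + 1) = G'(s).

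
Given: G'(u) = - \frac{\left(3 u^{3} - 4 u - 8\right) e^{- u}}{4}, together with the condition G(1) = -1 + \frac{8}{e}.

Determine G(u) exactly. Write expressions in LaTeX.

G'(u) has the shape v'r + vr' for v = \frac{3 u^{3}}{4} + \frac{9 u^{2}}{4} + \frac{7 u}{2} + \frac{3}{2} and r = e^{- u} — it is the derivative of the product v*r.
A general antiderivative is \frac{\left(3 u^{3} + 9 u^{2} + 14 u + 6\right) e^{- u}}{4} + C.
The condition gives C = -1 + \frac{8}{e} - (\frac{8}{e}) = -1.
So G(u) = \frac{\left(3 u^{3} + 9 u^{2} + 14 u - 4 e^{u} + 6\right) e^{- u}}{4}.
Check: d/du[\frac{\left(3 u^{3} + 9 u^{2} + 14 u - 4 e^{u} + 6\right) e^{- u}}{4}] = \frac{\left(- 3 u^{3} + 4 u + 8\right) e^{- u}}{4}, which equals G'(u).

G(u) = \frac{\left(3 u^{3} + 9 u^{2} + 14 u - 4 e^{u} + 6\right) e^{- u}}{4}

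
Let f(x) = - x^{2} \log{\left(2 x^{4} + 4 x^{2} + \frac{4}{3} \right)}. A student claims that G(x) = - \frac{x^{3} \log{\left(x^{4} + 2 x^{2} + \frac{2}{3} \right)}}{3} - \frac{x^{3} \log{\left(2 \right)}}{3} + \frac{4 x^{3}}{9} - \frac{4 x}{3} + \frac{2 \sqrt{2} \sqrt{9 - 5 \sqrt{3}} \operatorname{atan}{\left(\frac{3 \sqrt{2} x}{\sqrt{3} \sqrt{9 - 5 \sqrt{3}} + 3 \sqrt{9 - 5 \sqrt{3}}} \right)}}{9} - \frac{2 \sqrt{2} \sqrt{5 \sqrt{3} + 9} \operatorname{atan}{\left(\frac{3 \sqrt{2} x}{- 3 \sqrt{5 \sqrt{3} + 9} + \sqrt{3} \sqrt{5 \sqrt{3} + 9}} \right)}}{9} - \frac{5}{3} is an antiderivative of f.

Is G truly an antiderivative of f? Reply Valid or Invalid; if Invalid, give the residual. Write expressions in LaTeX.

d/dx[G] = - x^{2} \log{\left(x^{4} + 2 x^{2} + \frac{2}{3} \right)} - x^{2} \log{\left(2 \right)}
This equals f(x) exactly, so the claim holds.

Valid - the claim checks out under differentiation.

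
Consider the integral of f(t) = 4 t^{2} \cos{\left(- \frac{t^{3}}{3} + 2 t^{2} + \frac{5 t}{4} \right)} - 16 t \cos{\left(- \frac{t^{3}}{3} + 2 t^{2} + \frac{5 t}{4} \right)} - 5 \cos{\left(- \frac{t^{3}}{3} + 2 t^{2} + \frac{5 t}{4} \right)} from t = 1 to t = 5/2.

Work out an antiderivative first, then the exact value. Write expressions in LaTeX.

f matches the chain-rule pattern g'(h)*h' with inner function h(t) = - \frac{t^{3}}{3} + 2 t^{2} + \frac{5 t}{4}; substituting u = h(t) collapses the integral.
F(t) = - 4 \sin{\left(- \frac{t^{3}}{3} + 2 t^{2} + \frac{5 t}{4} \right)} is an antiderivative of f.
Check: d/dt[- 4 \sin{\left(- \frac{t^{3}}{3} + 2 t^{2} + \frac{5 t}{4} \right)}] = 4 t^{2} \cos{\left(- \frac{t^{3}}{3} + 2 t^{2} + \frac{5 t}{4} \right)} - 16 t \cos{\left(- \frac{t^{3}}{3} + 2 t^{2} + \frac{5 t}{4} \right)} - 5 \cos{\left(- \frac{t^{3}}{3} + 2 t^{2} + \frac{5 t}{4} \right)} = f(t).
F(5/2) = - 4 \sin{\left(\frac{125}{12} \right)}; F(1) = - 4 \sin{\left(\frac{35}{12} \right)}.
Integral = F(5/2) - F(1) = 4 \sin{\left(\frac{35}{12} \right)} - 4 \sin{\left(\frac{125}{12} \right)}.

Antiderivative: F(t) = - 4 \sin{\left(- \frac{t^{3}}{3} + 2 t^{2} + \frac{5 t}{4} \right)}; value = 4 \sin{\left(\frac{35}{12} \right)} - 4 \sin{\left(\frac{125}{12} \right)}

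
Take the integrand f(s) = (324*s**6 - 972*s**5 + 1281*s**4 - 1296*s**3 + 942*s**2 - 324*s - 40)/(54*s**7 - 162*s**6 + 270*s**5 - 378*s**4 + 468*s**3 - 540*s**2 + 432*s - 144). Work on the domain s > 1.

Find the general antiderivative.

An antiderivative F(s) passes only if d/ds[F] lands on f(s) exactly.
Check: d/ds[(54*(s - 1)**2*log(s**4/2 + s**2 + 4/3) + 5)/(36*(s - 1)**2)] = (324*s**6 - 972*s**5 + 1281*s**4 - 1296*s**3 + 942*s**2 - 324*s - 40)/(54*s**7 - 162*s**6 + 270*s**5 - 378*s**4 + 468*s**3 - 540*s**2 + 432*s - 144) = f(s).

F(s) = (54*(s - 1)**2*log(s**4/2 + s**2 + 4/3) + 5)/(36*(s - 1)**2) + C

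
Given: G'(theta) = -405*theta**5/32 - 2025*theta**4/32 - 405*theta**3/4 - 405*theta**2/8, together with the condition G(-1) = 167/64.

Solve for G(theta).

G'(theta) matches the chain-rule pattern g'(h)*h' with inner function h(theta) = 3*theta**2/4 + 3*theta/2; substituting u = h(theta) collapses the integral.
A general antiderivative is -5*(3*theta**2/4 + 3*theta/2)**3 + C.
The condition gives C = 167/64 - (135/64) = 1/2.
So G(theta) = -135*theta**6/64 - 405*theta**5/32 - 405*theta**4/16 - 135*theta**3/8 + 1/2.
Check: d/dtheta[-135*theta**6/64 - 405*theta**5/32 - 405*theta**4/16 - 135*theta**3/8 + 1/2] = -405*theta**5/32 - 2025*theta**4/32 - 405*theta**3/4 - 405*theta**2/8 = G'(theta).

G(theta) = -135*theta**6/64 - 405*theta**5/32 - 405*theta**4/16 - 135*theta**3/8 + 1/2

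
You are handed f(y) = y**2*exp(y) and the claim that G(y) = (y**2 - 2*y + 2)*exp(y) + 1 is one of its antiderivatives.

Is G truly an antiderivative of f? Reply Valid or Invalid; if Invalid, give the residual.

Valid: G'(y) = f(y).

d/dy[G] = y**2*exp(y)
This equals f(y) exactly, so the claim holds.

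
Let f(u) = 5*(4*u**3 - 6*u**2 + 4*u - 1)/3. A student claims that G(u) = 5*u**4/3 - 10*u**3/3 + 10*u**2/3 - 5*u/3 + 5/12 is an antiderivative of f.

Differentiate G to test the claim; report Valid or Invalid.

Valid - the claim checks out under differentiation.

d/du[G] = 20*u**3/3 - 10*u**2 + 20*u/3 - 5/3
This equals f(u) exactly, so the claim holds.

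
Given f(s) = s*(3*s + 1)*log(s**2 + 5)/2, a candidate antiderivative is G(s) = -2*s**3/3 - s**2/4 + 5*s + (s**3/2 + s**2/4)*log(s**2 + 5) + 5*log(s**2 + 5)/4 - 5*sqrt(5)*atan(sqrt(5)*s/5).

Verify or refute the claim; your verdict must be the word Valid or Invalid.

Invalid: d/ds[G] - f = -s**2, which is not 0.

d/ds[G] = 3*s**2*log(s**2 + 5)/2 - s**2 + s*log(s**2 + 5)/2
d/ds[G] - f(s) = -s**2 != 0.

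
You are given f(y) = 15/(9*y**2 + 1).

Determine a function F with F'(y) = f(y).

For F(y) to be correct the identity F'(y) - f(y) = 0 must hold.
Check: d/dy[5*atan(3*y)] = 15/(9*y**2 + 1) = f(y).

An antiderivative is F(y) = 5*atan(3*y).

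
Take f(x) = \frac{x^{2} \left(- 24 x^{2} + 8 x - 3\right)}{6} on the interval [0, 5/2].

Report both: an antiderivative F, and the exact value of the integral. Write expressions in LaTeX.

Antiderivative: F(x) = - \frac{4 x^{5}}{5} + \frac{x^{4}}{3} - \frac{x^{3}}{6}; value = - \frac{1625}{24}

Since d/dx undoes antidifferentiation here, F'(x) = f(x) is required of F(x).
F(x) = - \frac{4 x^{5}}{5} + \frac{x^{4}}{3} - \frac{x^{3}}{6} is an antiderivative of f.
Check: d/dx[- \frac{4 x^{5}}{5} + \frac{x^{4}}{3} - \frac{x^{3}}{6}] = - 4 x^{4} + \frac{4 x^{3}}{3} - \frac{x^{2}}{2}, which equals f(x).
F(5/2) = - \frac{1625}{24}; F(0) = 0.
Integral = F(5/2) - F(0) = - \frac{1625}{24}.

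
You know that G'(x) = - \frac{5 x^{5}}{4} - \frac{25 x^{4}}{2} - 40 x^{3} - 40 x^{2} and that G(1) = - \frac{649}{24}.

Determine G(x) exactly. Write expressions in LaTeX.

The substitution u = - \frac{x^{2}}{2} - 2 x works: G'(x) is exactly (dG/du)*(du/dx) for that inner function.
A general antiderivative is \frac{5 \left(- \frac{x^{2}}{2} - 2 x\right)^{3}}{3} + C.
The condition gives C = - \frac{649}{24} - (- \frac{625}{24}) = -1.
So G(x) = - \frac{5 x^{6}}{24} - \frac{5 x^{5}}{2} - 10 x^{4} - \frac{40 x^{3}}{3} - 1.
Check: d/dx[- \frac{5 x^{6}}{24} - \frac{5 x^{5}}{2} - 10 x^{4} - \frac{40 x^{3}}{3} - 1] = - \frac{5 x^{5}}{4} - \frac{25 x^{4}}{2} - 40 x^{3} - 40 x^{2} = G'(x).

G(x) = - \frac{5 x^{6}}{24} - \frac{5 x^{5}}{2} - 10 x^{4} - \frac{40 x^{3}}{3} - 1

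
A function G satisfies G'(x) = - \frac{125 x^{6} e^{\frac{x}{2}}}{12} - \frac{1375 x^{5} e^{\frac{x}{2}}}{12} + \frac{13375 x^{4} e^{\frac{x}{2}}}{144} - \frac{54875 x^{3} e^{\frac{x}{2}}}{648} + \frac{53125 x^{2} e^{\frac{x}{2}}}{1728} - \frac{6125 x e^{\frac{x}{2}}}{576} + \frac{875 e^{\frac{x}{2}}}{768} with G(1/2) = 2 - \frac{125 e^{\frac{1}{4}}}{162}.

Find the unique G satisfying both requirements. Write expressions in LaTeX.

G(x) = - \frac{125 x^{6} e^{\frac{x}{2}}}{6} + \frac{125 x^{5} e^{\frac{x}{2}}}{6} - \frac{1625 x^{4} e^{\frac{x}{2}}}{72} + \frac{3625 x^{3} e^{\frac{x}{2}}}{324} - \frac{1625 x^{2} e^{\frac{x}{2}}}{288} + \frac{125 x e^{\frac{x}{2}}}{96} - \frac{125 e^{\frac{x}{2}}}{384} + 2

G'(x) has the shape u'v + uv' for u = \frac{\left(- 5 x^{2} + \frac{5 x}{3} - \frac{5}{4}\right)^{3}}{6} and v = e^{\frac{x}{2}} — it is the derivative of the product u*v.
A general antiderivative is \frac{\left(- 5 x^{2} + \frac{5 x}{3} - \frac{5}{4}\right)^{3} e^{\frac{x}{2}}}{6} + C.
The condition gives C = 2 - \frac{125 e^{\frac{1}{4}}}{162} - (- \frac{125 e^{\frac{1}{4}}}{162}) = 2.
So G(x) = - \frac{125 x^{6} e^{\frac{x}{2}}}{6} + \frac{125 x^{5} e^{\frac{x}{2}}}{6} - \frac{1625 x^{4} e^{\frac{x}{2}}}{72} + \frac{3625 x^{3} e^{\frac{x}{2}}}{324} - \frac{1625 x^{2} e^{\frac{x}{2}}}{288} + \frac{125 x e^{\frac{x}{2}}}{96} - \frac{125 e^{\frac{x}{2}}}{384} + 2.
Check: d/dx[- \frac{125 x^{6} e^{\frac{x}{2}}}{6} + \frac{125 x^{5} e^{\frac{x}{2}}}{6} - \frac{1625 x^{4} e^{\frac{x}{2}}}{72} + \frac{3625 x^{3} e^{\frac{x}{2}}}{324} - \frac{1625 x^{2} e^{\frac{x}{2}}}{288} + \frac{125 x e^{\frac{x}{2}}}{96} - \frac{125 e^{\frac{x}{2}}}{384} + 2] = - \frac{125 x^{6} e^{\frac{x}{2}}}{12} - \frac{1375 x^{5} e^{\frac{x}{2}}}{12} + \frac{13375 x^{4} e^{\frac{x}{2}}}{144} - \frac{54875 x^{3} e^{\frac{x}{2}}}{648} + \frac{53125 x^{2} e^{\frac{x}{2}}}{1728} - \frac{6125 x e^{\frac{x}{2}}}{576} + \frac{875 e^{\frac{x}{2}}}{768} = G'(x).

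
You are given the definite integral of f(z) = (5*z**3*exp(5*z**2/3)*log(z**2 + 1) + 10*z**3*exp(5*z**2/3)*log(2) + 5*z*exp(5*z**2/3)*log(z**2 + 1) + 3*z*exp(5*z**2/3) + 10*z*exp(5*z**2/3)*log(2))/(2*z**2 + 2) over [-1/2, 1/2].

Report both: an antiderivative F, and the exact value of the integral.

Recognize the product-rule pattern: f = u'v + uv' with u = 3*exp(5*z**2/3)/4, v = log(4*z**2 + 4), so integration by parts undoes it.
F(z) = 3*exp(5*z**2/3)*log(4*z**2 + 4)/4 is an antiderivative of f.
Check: d/dz[3*exp(5*z**2/3)*log(4*z**2 + 4)/4] = (5*z**3*exp(5*z**2/3)*log(z**2 + 1) + 10*z**3*exp(5*z**2/3)*log(2) + 5*z*exp(5*z**2/3)*log(z**2 + 1) + 3*z*exp(5*z**2/3) + 10*z*exp(5*z**2/3)*log(2))/(2*z**2 + 2) = f(z).
F(1/2) = 3*exp(5/12)*log(5)/4; F(-1/2) = 3*exp(5/12)*log(5)/4.
Integral = F(1/2) - F(-1/2) = 0.

Antiderivative: F(z) = 3*exp(5*z**2/3)*log(4*z**2 + 4)/4; value = 0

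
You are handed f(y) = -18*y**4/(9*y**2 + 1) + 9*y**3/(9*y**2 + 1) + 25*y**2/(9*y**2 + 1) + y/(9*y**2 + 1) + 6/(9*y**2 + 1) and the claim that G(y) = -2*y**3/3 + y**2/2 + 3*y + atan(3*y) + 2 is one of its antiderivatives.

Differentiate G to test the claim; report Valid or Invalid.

Valid - the claim checks out under differentiation.

d/dy[G] = (-18*y**4 + 9*y**3 + 25*y**2 + y + 6)/(9*y**2 + 1)
This equals f(y) exactly, so the claim holds.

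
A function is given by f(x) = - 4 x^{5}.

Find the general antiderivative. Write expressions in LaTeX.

Since d/dx undoes antidifferentiation here, F'(x) = f(x) is required of F(x).
Check: d/dx[- \frac{2 x^{6}}{3}] = - 4 x^{5} = f(x).

F(x) = - \frac{2 x^{6}}{3} + C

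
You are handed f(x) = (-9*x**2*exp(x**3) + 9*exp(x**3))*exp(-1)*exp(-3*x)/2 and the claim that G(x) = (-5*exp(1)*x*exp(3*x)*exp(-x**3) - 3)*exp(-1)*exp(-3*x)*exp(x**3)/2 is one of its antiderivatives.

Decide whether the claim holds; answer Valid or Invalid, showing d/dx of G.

Invalid: d/dx[G] - f = -5/2, which is not 0.

d/dx[G] = (-9*x**2*exp(x**3) - 5*exp(1)*exp(3*x) + 9*exp(x**3))*exp(-1)*exp(-3*x)/2
d/dx[G] - f(x) = -5/2 != 0.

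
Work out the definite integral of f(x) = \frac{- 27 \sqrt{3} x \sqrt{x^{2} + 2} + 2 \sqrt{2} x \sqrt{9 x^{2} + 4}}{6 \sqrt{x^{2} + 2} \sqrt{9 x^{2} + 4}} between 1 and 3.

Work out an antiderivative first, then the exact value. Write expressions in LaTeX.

Antiderivative: F(x) = \frac{\sqrt{2 x^{2} + 4}}{3} - \frac{3 \sqrt{3 x^{2} + \frac{4}{3}}}{2}; value = - \frac{\sqrt{255}}{2} - \frac{\sqrt{6}}{3} + \frac{\sqrt{22}}{3} + \frac{\sqrt{39}}{2}

Whatever form F(x) takes, F'(x) = f(x) is non-negotiable.
F(x) = \frac{\sqrt{2 x^{2} + 4}}{3} - \frac{3 \sqrt{3 x^{2} + \frac{4}{3}}}{2} is an antiderivative of f.
Check: d/dx[\frac{\sqrt{2 x^{2} + 4}}{3} - \frac{3 \sqrt{3 x^{2} + \frac{4}{3}}}{2}] = \frac{- 27 \sqrt{3} x \sqrt{x^{2} + 2} + 2 \sqrt{2} x \sqrt{9 x^{2} + 4}}{6 \sqrt{x^{2} + 2} \sqrt{9 x^{2} + 4}} = f(x).
F(3) = - \frac{\sqrt{255}}{2} + \frac{\sqrt{22}}{3}; F(1) = - \frac{\sqrt{39}}{2} + \frac{\sqrt{6}}{3}.
Integral = F(3) - F(1) = - \frac{\sqrt{255}}{2} - \frac{\sqrt{6}}{3} + \frac{\sqrt{22}}{3} + \frac{\sqrt{39}}{2}.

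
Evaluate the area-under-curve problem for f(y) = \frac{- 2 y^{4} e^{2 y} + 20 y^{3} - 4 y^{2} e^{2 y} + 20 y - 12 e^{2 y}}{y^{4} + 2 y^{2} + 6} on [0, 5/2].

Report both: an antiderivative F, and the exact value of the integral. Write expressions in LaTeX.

An antiderivative F(y) passes only if d/dy[F] lands on f(y) exactly.
F(y) = - e^{2 y} + 5 \log{\left(y^{4} + 2 y^{2} + 6 \right)} is an antiderivative of f.
Check: d/dy[- e^{2 y} + 5 \log{\left(y^{4} + 2 y^{2} + 6 \right)}] = \frac{- 2 y^{4} e^{2 y} + 20 y^{3} - 4 y^{2} e^{2 y} + 20 y - 12 e^{2 y}}{y^{4} + 2 y^{2} + 6} = f(y).
F(5/2) = - e^{5} + 5 \log{\left(\frac{921}{16} \right)}; F(0) = -1 + 5 \log{\left(6 \right)}.
Integral = F(5/2) - F(0) = - e^{5} - 5 \log{\left(6 \right)} + 1 + 5 \log{\left(\frac{921}{16} \right)}.

Antiderivative: F(y) = - e^{2 y} + 5 \log{\left(y^{4} + 2 y^{2} + 6 \right)}; value = - e^{5} - 5 \log{\left(6 \right)} + 1 + 5 \log{\left(\frac{921}{16} \right)}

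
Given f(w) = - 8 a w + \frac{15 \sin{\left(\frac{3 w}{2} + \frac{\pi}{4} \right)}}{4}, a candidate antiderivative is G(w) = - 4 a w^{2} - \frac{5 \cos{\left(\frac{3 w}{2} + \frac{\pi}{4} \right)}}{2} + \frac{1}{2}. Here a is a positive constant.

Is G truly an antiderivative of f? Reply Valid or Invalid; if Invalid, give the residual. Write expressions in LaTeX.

d/dw[G] = - 8 a w + \frac{15 \sin{\left(\frac{3 w}{2} + \frac{\pi}{4} \right)}}{4}
This equals f(w) exactly, so the claim holds.

Valid: G'(w) = f(w).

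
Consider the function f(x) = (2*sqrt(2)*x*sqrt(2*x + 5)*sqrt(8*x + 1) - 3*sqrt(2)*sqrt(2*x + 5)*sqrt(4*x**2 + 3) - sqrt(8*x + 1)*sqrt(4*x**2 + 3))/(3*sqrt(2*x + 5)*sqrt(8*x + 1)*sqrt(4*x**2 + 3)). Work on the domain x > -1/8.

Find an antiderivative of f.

Any candidate F(x) must reproduce f(x) exactly when differentiated.
Check: d/dx[-sqrt(2*x + 5)/3 - sqrt(4*x + 1/2)/2 + sqrt(2*x**2 + 3/2)/3] = (2*sqrt(2)*x*sqrt(2*x + 5)*sqrt(8*x + 1) - 3*sqrt(2)*sqrt(2*x + 5)*sqrt(4*x**2 + 3) - sqrt(8*x + 1)*sqrt(4*x**2 + 3))/(3*sqrt(2*x + 5)*sqrt(8*x + 1)*sqrt(4*x**2 + 3)) = f(x).

An antiderivative is F(x) = -sqrt(2*x + 5)/3 - sqrt(4*x + 1/2)/2 + sqrt(2*x**2 + 3/2)/3.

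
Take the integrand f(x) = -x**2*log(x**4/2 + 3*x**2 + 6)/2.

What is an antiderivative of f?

An antiderivative is F(x) = (-3*x**3*log(x**4/2 + 3*x**2 + 6) + 4*x**3 - 36*x + 6*3**(3/4)*log(x**2 + x*(-3**(1/4) + 3**(3/4)) + 2*sqrt(3)) - 6*3**(3/4)*log(x**2 + x*(-3**(3/4) + 3**(1/4)) + 2*sqrt(3)) + 12*3**(3/4)*atan(2*3**(3/4)*x/(3 + 3*sqrt(3)) - sqrt(3)/(1 + sqrt(3)) + 1/(1 + sqrt(3))) + 12*3**(3/4)*atan(2*3**(3/4)*x/(3 + 3*sqrt(3)) - 1/(1 + sqrt(3)) + sqrt(3)/(1 + sqrt(3))))/18.

Any candidate F(x) must reproduce f(x) exactly when differentiated.
Check: d/dx[(-3*x**3*log(x**4/2 + 3*x**2 + 6) + 4*x**3 - 36*x + 6*3**(3/4)*log(x**2 + x*(-3**(1/4) + 3**(3/4)) + 2*sqrt(3)) - 6*3**(3/4)*log(x**2 + x*(-3**(3/4) + 3**(1/4)) + 2*sqrt(3)) + 12*3**(3/4)*atan(2*3**(3/4)*x/(3 + 3*sqrt(3)) - sqrt(3)/(1 + sqrt(3)) + 1/(1 + sqrt(3))) + 12*3**(3/4)*atan(2*3**(3/4)*x/(3 + 3*sqrt(3)) - 1/(1 + sqrt(3)) + sqrt(3)/(1 + sqrt(3))))/18] = -x**2*log(x**4/2 + 3*x**2 + 6)/2 = f(x).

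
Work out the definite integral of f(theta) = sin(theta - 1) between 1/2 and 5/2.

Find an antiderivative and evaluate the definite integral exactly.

Antiderivative: F(theta) = -cos(theta - 1); value = -cos(3/2) + cos(1/2)

Since d/dtheta undoes antidifferentiation here, F'(theta) = f(theta) is required of F(theta).
F(theta) = -cos(theta - 1) is an antiderivative of f.
Check: d/dtheta[-cos(theta - 1)] = sin(theta - 1) = f(theta).
F(5/2) = -cos(3/2); F(1/2) = -cos(1/2).
Integral = F(5/2) - F(1/2) = -cos(3/2) + cos(1/2).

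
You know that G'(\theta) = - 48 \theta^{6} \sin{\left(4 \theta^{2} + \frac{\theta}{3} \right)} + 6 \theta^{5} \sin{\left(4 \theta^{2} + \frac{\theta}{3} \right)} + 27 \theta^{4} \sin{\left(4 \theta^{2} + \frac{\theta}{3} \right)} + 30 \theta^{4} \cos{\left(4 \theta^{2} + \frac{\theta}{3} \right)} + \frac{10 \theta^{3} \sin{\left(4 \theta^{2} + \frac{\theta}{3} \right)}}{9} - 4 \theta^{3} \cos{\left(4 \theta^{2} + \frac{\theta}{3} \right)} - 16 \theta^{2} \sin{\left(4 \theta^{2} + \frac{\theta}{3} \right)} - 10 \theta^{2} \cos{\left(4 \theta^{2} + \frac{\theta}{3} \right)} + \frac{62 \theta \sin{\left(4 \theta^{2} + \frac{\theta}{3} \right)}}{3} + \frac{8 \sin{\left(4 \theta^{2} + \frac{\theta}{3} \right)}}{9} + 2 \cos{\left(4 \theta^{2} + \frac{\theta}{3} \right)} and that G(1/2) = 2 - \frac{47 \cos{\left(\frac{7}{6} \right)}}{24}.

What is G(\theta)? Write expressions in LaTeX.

Recognize the product-rule pattern: G'(\theta) = u'v + uv' with u = 6 \theta^{5} - \theta^{4} - \frac{10 \theta^{3}}{3} + 2 \theta - \frac{8}{3}, v = \cos{\left(4 \theta^{2} + \frac{\theta}{3} \right)}, so integration by parts undoes it.
A general antiderivative is 2 \left(3 \theta^{5} - \frac{\theta^{4}}{2} - \frac{5 \theta^{3}}{3} + \theta - \frac{4}{3}\right) \cos{\left(4 \theta^{2} + \frac{\theta}{3} \right)} + C.
The condition gives C = 2 - \frac{47 \cos{\left(\frac{7}{6} \right)}}{24} - (- \frac{47 \cos{\left(\frac{7}{6} \right)}}{24}) = 2.
So G(\theta) = 6 \theta^{5} \cos{\left(4 \theta^{2} + \frac{\theta}{3} \right)} - \theta^{4} \cos{\left(4 \theta^{2} + \frac{\theta}{3} \right)} - \frac{10 \theta^{3} \cos{\left(4 \theta^{2} + \frac{\theta}{3} \right)}}{3} + 2 \theta \cos{\left(4 \theta^{2} + \frac{\theta}{3} \right)} - \frac{8 \cos{\left(4 \theta^{2} + \frac{\theta}{3} \right)}}{3} + 2.
Check: d/d\theta[6 \theta^{5} \cos{\left(4 \theta^{2} + \frac{\theta}{3} \right)} - \theta^{4} \cos{\left(4 \theta^{2} + \frac{\theta}{3} \right)} - \frac{10 \theta^{3} \cos{\left(4 \theta^{2} + \frac{\theta}{3} \right)}}{3} + 2 \theta \cos{\left(4 \theta^{2} + \frac{\theta}{3} \right)} - \frac{8 \cos{\left(4 \theta^{2} + \frac{\theta}{3} \right)}}{3} + 2] = - 48 \theta^{6} \sin{\left(4 \theta^{2} + \frac{\theta}{3} \right)} + 6 \theta^{5} \sin{\left(4 \theta^{2} + \frac{\theta}{3} \right)} + 27 \theta^{4} \sin{\left(4 \theta^{2} + \frac{\theta}{3} \right)} + 30 \theta^{4} \cos{\left(4 \theta^{2} + \frac{\theta}{3} \right)} + \frac{10 \theta^{3} \sin{\left(4 \theta^{2} + \frac{\theta}{3} \right)}}{9} - 4 \theta^{3} \cos{\left(4 \theta^{2} + \frac{\theta}{3} \right)} - 16 \theta^{2} \sin{\left(4 \theta^{2} + \frac{\theta}{3} \right)} - 10 \theta^{2} \cos{\left(4 \theta^{2} + \frac{\theta}{3} \right)} + \frac{62 \theta \sin{\left(4 \theta^{2} + \frac{\theta}{3} \right)}}{3} + \frac{8 \sin{\left(4 \theta^{2} + \frac{\theta}{3} \right)}}{9} + 2 \cos{\left(4 \theta^{2} + \frac{\theta}{3} \right)} = G'(\theta).

G(\theta) = 6 \theta^{5} \cos{\left(4 \theta^{2} + \frac{\theta}{3} \right)} - \theta^{4} \cos{\left(4 \theta^{2} + \frac{\theta}{3} \right)} - \frac{10 \theta^{3} \cos{\left(4 \theta^{2} + \frac{\theta}{3} \right)}}{3} + 2 \theta \cos{\left(4 \theta^{2} + \frac{\theta}{3} \right)} - \frac{8 \cos{\left(4 \theta^{2} + \frac{\theta}{3} \right)}}{3} + 2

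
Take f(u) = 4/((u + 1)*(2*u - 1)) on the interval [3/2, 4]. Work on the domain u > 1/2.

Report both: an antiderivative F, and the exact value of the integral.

Antiderivative: F(u) = -4*(-log(u - 1/2) + log(u + 1))/3; value = -4*log(5)/3 + 4*log(5/2)/3 + 4*log(7/2)/3

The denominator factors as (u + 1)*(2*u - 1); partial fractions split f into directly integrable pieces: 8/(3*(2*u - 1)) - 4/(3*(u + 1)).
F(u) = -4*(-log(u - 1/2) + log(u + 1))/3 is an antiderivative of f.
Check: d/du[-4*(-log(u - 1/2) + log(u + 1))/3] = 4/(2*u**2 + u - 1), which equals f(u).
F(4) = -4*log(5)/3 + 4*log(7/2)/3; F(3/2) = -4*log(5/2)/3.
Integral = F(4) - F(3/2) = -4*log(5)/3 + 4*log(5/2)/3 + 4*log(7/2)/3.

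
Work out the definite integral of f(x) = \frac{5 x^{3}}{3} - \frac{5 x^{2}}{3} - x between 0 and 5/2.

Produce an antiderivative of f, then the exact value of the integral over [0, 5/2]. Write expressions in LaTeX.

Antiderivative: F(x) = \frac{x^{2} \left(15 x^{2} - 20 x - 18\right)}{36}; value = \frac{2575}{576}

Integrate term by term and add the pieces.
F(x) = \frac{x^{2} \left(15 x^{2} - 20 x - 18\right)}{36} is an antiderivative of f.
Check: d/dx[\frac{x^{2} \left(15 x^{2} - 20 x - 18\right)}{36}] = \frac{5 x^{3}}{3} - \frac{5 x^{2}}{3} - x = f(x).
F(5/2) = \frac{2575}{576}; F(0) = 0.
Integral = F(5/2) - F(0) = \frac{2575}{576}.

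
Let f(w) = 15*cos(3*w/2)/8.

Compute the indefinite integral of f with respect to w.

F(w) = 5*sin(3*w/2)/4 + C

A first test for any F(w): its w-derivative must equal f(w) identically.
Check: d/dw[5*sin(3*w/2)/4] = 15*cos(3*w/2)/8 = f(w).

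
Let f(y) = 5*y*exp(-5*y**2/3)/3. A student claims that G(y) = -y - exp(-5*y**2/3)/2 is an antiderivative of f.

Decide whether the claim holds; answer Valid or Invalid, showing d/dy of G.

Invalid: d/dy[G] - f = -1, which is not 0.

d/dy[G] = (5*y - 3*exp(5*y**2/3))*exp(-5*y**2/3)/3
d/dy[G] - f(y) = -1 != 0.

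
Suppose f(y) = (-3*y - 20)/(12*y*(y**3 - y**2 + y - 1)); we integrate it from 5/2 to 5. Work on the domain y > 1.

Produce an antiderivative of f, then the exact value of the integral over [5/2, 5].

Factor the denominator (12*y*(y - 1)*(y**2 + 1)) and decompose: f = -(17*y - 23)/(24*(y**2 + 1)) - 23/(24*(y - 1)) + 5/(3*y); each piece integrates to a log, atan, or power term.
F(y) = (80*log(y) - 46*log(y - 1) - 17*log(y**2 + 1) + 46*atan(y))/48 is an antiderivative of f.
Check: d/dy[(80*log(y) - 46*log(y - 1) - 17*log(y**2 + 1) + 46*atan(y))/48] = (-3*y - 20)/(12*y**4 - 12*y**3 + 12*y**2 - 12*y), which equals f(y).
F(5) = -23*log(4)/24 - 17*log(26)/48 + 23*atan(5)/24 + 5*log(5)/3; F(5/2) = -17*log(29/4)/48 - 23*log(3/2)/24 + 23*atan(5/2)/24 + 5*log(5/2)/3.
Integral = F(5) - F(5/2) = -5*log(5/2)/3 - 23*log(4)/24 - 17*log(26)/48 - 23*atan(5/2)/24 + 23*log(3/2)/24 + 17*log(29/4)/48 + 23*atan(5)/24 + 5*log(5)/3.

Antiderivative: F(y) = (80*log(y) - 46*log(y - 1) - 17*log(y**2 + 1) + 46*atan(y))/48; value = -5*log(5/2)/3 - 23*log(4)/24 - 17*log(26)/48 - 23*atan(5/2)/24 + 23*log(3/2)/24 + 17*log(29/4)/48 + 23*atan(5)/24 + 5*log(5)/3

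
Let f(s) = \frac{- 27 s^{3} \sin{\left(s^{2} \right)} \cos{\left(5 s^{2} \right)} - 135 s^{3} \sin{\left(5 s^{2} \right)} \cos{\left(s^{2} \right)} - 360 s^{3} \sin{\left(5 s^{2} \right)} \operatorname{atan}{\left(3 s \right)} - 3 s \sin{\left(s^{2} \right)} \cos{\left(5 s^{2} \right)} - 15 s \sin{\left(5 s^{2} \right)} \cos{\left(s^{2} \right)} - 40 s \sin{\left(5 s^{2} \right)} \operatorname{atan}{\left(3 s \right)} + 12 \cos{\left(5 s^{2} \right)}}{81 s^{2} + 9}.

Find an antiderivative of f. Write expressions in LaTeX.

f has the shape u'v + uv' for u = \frac{\cos{\left(s^{2} \right)}}{6} + \frac{4 \operatorname{atan}{\left(3 s \right)}}{9} and v = \cos{\left(5 s^{2} \right)} — it is the derivative of the product u*v.
Check: d/ds[- \frac{\left(- \frac{\cos{\left(s^{2} \right)}}{2} - \frac{4 \operatorname{atan}{\left(3 s \right)}}{3}\right) \cos{\left(5 s^{2} \right)}}{3}] = \frac{- 27 s^{3} \sin{\left(s^{2} \right)} \cos{\left(5 s^{2} \right)} - 135 s^{3} \sin{\left(5 s^{2} \right)} \cos{\left(s^{2} \right)} - 360 s^{3} \sin{\left(5 s^{2} \right)} \operatorname{atan}{\left(3 s \right)} - 3 s \sin{\left(s^{2} \right)} \cos{\left(5 s^{2} \right)} - 15 s \sin{\left(5 s^{2} \right)} \cos{\left(s^{2} \right)} - 40 s \sin{\left(5 s^{2} \right)} \operatorname{atan}{\left(3 s \right)} + 12 \cos{\left(5 s^{2} \right)}}{81 s^{2} + 9} = f(s).

An antiderivative is F(s) = - \frac{\left(- \frac{\cos{\left(s^{2} \right)}}{2} - \frac{4 \operatorname{atan}{\left(3 s \right)}}{3}\right) \cos{\left(5 s^{2} \right)}}{3}.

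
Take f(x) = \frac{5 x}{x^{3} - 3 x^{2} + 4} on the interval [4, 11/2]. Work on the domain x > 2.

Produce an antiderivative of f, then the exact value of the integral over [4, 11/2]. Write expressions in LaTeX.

The denominator factors as \left(x - 2\right)^{2} \left(x + 1\right); partial fractions split f into directly integrable pieces: - \frac{5}{9 \left(x + 1\right)} + \frac{5}{9 \left(x - 2\right)} + \frac{10}{3 \left(x - 2\right)^{2}}.
F(x) = - \frac{5 \left(- x \log{\left(x - 2 \right)} + x \log{\left(x + 1 \right)} + 2 \log{\left(x - 2 \right)} - 2 \log{\left(x + 1 \right)} + 6\right)}{9 \left(x - 2\right)} is an antiderivative of f.
Check: d/dx[- \frac{5 \left(- x \log{\left(x - 2 \right)} + x \log{\left(x + 1 \right)} + 2 \log{\left(x - 2 \right)} - 2 \log{\left(x + 1 \right)} + 6\right)}{9 \left(x - 2\right)}] = \frac{5 x}{x^{3} - 3 x^{2} + 4} = f(x).
F(11/2) = - \frac{5 \log{\left(\frac{13}{2} \right)}}{9} - \frac{20}{21} + \frac{5 \log{\left(\frac{7}{2} \right)}}{9}; F(4) = - \frac{5}{3} - \frac{5 \log{\left(5 \right)}}{9} + \frac{5 \log{\left(2 \right)}}{9}.
Integral = F(11/2) - F(4) = - \frac{5 \log{\left(\frac{13}{2} \right)}}{9} - \frac{5 \log{\left(2 \right)}}{9} + \frac{5 \log{\left(\frac{7}{2} \right)}}{9} + \frac{5}{7} + \frac{5 \log{\left(5 \right)}}{9}.

Antiderivative: F(x) = - \frac{5 \left(- x \log{\left(x - 2 \right)} + x \log{\left(x + 1 \right)} + 2 \log{\left(x - 2 \right)} - 2 \log{\left(x + 1 \right)} + 6\right)}{9 \left(x - 2\right)}; value = - \frac{5 \log{\left(\frac{13}{2} \right)}}{9} - \frac{5 \log{\left(2 \right)}}{9} + \frac{5 \log{\left(\frac{7}{2} \right)}}{9} + \frac{5}{7} + \frac{5 \log{\left(5 \right)}}{9}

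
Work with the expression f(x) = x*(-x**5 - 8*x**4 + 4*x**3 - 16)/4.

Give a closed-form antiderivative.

An antiderivative is F(x) = -x**7/28 - x**6/3 + x**5/5 - 2*x**2.

Whatever form F(x) takes, F'(x) = f(x) is non-negotiable.
Check: d/dx[-x**7/28 - x**6/3 + x**5/5 - 2*x**2] = -x**6/4 - 2*x**5 + x**4 - 4*x, which equals f(x).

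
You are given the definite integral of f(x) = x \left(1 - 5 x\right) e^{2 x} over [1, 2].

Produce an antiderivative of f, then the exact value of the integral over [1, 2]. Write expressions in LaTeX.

f has the shape u'v + uv' for u = - \frac{5 x^{2}}{2} + 3 x - \frac{3}{2} and v = e^{2 x} — it is the derivative of the product u*v.
F(x) = \frac{\left(- 5 x^{2} + 6 x - 3\right) e^{2 x}}{2} is an antiderivative of f.
Check: d/dx[\frac{\left(- 5 x^{2} + 6 x - 3\right) e^{2 x}}{2}] = - 5 x^{2} e^{2 x} + x e^{2 x}, which equals f(x).
F(2) = - \frac{11 e^{4}}{2}; F(1) = - e^{2}.
Integral = F(2) - F(1) = - \frac{11 e^{4}}{2} + e^{2}.

Antiderivative: F(x) = \frac{\left(- 5 x^{2} + 6 x - 3\right) e^{2 x}}{2}; value = - \frac{11 e^{4}}{2} + e^{2}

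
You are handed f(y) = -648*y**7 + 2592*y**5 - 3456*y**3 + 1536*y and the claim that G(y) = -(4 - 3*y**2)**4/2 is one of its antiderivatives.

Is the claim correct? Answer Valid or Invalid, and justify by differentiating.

Invalid: d/dy[G] - f = 324*y**7 - 1296*y**5 + 1728*y**3 - 768*y, which is not 0.

d/dy[G] = -324*y**7 + 1296*y**5 - 1728*y**3 + 768*y
d/dy[G] - f(y) = 324*y**7 - 1296*y**5 + 1728*y**3 - 768*y != 0.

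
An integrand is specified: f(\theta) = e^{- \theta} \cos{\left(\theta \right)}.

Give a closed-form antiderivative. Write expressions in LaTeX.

Since d/d\theta undoes antidifferentiation here, F'(\theta) = f(\theta) is required of F(\theta).
Check: d/d\theta[\frac{e^{- \theta} \sin{\left(\theta \right)}}{2} - \frac{e^{- \theta} \cos{\left(\theta \right)}}{2}] = e^{- \theta} \cos{\left(\theta \right)} = f(\theta).

An antiderivative is F(\theta) = \frac{e^{- \theta} \sin{\left(\theta \right)}}{2} - \frac{e^{- \theta} \cos{\left(\theta \right)}}{2}.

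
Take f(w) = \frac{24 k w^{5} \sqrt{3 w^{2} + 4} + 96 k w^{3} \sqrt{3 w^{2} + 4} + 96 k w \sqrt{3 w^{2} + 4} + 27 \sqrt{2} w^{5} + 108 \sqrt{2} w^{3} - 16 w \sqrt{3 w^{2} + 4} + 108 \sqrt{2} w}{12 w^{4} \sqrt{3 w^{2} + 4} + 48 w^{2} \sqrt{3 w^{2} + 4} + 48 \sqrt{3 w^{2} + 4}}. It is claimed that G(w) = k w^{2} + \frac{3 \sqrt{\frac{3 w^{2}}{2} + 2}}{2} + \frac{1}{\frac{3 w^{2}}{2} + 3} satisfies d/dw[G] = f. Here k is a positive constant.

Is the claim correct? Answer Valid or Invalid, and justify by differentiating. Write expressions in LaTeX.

Valid - the claim checks out under differentiation.

d/dw[G] = \frac{24 k w^{5} \sqrt{3 w^{2} + 4} + 96 k w^{3} \sqrt{3 w^{2} + 4} + 96 k w \sqrt{3 w^{2} + 4} + 27 \sqrt{2} w^{5} + 108 \sqrt{2} w^{3} - 16 w \sqrt{3 w^{2} + 4} + 108 \sqrt{2} w}{12 w^{4} \sqrt{3 w^{2} + 4} + 48 w^{2} \sqrt{3 w^{2} + 4} + 48 \sqrt{3 w^{2} + 4}}
This equals f(w) exactly, so the claim holds.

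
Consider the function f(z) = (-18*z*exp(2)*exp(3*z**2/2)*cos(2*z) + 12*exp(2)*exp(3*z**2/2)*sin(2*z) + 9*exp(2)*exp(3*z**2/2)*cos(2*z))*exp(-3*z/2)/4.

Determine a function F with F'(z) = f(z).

An antiderivative is F(z) = -3*exp(2)*exp(-3*z/2)*exp(3*z**2/2)*cos(2*z)/2.

f has the shape u'v + uv' for u = -3*cos(2*z)/2 and v = exp(3*z**2/2 - 3*z/2 + 2) — it is the derivative of the product u*v.
Check: d/dz[-3*exp(2)*exp(-3*z/2)*exp(3*z**2/2)*cos(2*z)/2] = (-18*z*exp(2)*exp(3*z**2/2)*cos(2*z) + 12*exp(2)*exp(3*z**2/2)*sin(2*z) + 9*exp(2)*exp(3*z**2/2)*cos(2*z))*exp(-3*z/2)/4 = f(z).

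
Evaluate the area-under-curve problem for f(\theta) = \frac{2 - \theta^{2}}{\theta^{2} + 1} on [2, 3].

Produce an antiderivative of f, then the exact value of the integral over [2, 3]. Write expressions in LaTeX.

Antiderivative: F(\theta) = - \theta + 3 \operatorname{atan}{\left(\theta \right)}; value = - 3 \operatorname{atan}{\left(2 \right)} - 1 + 3 \operatorname{atan}{\left(3 \right)}

For F(\theta) to be correct the identity F'(\theta) - f(\theta) = 0 must hold.
F(\theta) = - \theta + 3 \operatorname{atan}{\left(\theta \right)} is an antiderivative of f.
Check: d/d\theta[- \theta + 3 \operatorname{atan}{\left(\theta \right)}] = \frac{2 - \theta^{2}}{\theta^{2} + 1} = f(\theta).
F(3) = -3 + 3 \operatorname{atan}{\left(3 \right)}; F(2) = -2 + 3 \operatorname{atan}{\left(2 \right)}.
Integral = F(3) - F(2) = - 3 \operatorname{atan}{\left(2 \right)} - 1 + 3 \operatorname{atan}{\left(3 \right)}.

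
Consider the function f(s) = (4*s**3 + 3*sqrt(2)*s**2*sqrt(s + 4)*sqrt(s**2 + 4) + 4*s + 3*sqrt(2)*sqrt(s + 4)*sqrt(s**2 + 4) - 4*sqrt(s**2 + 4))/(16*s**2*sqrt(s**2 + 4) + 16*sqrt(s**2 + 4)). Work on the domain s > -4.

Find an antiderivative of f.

An antiderivative is F(s) = (sqrt(2)*s*sqrt(s + 4) + 4*sqrt(2)*sqrt(s + 4) + 2*sqrt(s**2 + 4) - 2*atan(s))/8.

A first test for any F(s): its s-derivative must equal f(s) identically.
Check: d/ds[(sqrt(2)*s*sqrt(s + 4) + 4*sqrt(2)*sqrt(s + 4) + 2*sqrt(s**2 + 4) - 2*atan(s))/8] = (4*s**3*sqrt(s + 4) + 3*sqrt(2)*s**3*sqrt(s**2 + 4) + 12*sqrt(2)*s**2*sqrt(s**2 + 4) + 4*s*sqrt(s + 4) + 3*sqrt(2)*s*sqrt(s**2 + 4) - 4*sqrt(s + 4)*sqrt(s**2 + 4) + 12*sqrt(2)*sqrt(s**2 + 4))/(16*s**2*sqrt(s + 4)*sqrt(s**2 + 4) + 16*sqrt(s + 4)*sqrt(s**2 + 4)), which equals f(s).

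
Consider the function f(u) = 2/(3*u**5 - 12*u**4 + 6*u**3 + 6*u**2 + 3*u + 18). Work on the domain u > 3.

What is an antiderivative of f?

An antiderivative is F(u) = (3*log(u - 3) - 8*log(u - 2) + 5*log(u + 1) + 12*atan(u))/180.

Factor the denominator (3*(u - 3)*(u - 2)*(u + 1)*(u**2 + 1)) and decompose: f = 1/(15*(u**2 + 1)) + 1/(36*(u + 1)) - 2/(45*(u - 2)) + 1/(60*(u - 3)); each piece integrates to a log, atan, or power term.
Check: d/du[(3*log(u - 3) - 8*log(u - 2) + 5*log(u + 1) + 12*atan(u))/180] = 2/(3*u**5 - 12*u**4 + 6*u**3 + 6*u**2 + 3*u + 18) = f(u).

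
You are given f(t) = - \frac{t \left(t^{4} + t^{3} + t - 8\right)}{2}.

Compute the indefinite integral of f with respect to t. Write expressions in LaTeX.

F(t) = - \frac{t^{6}}{12} - \frac{t^{5}}{10} - \frac{t^{3}}{6} + 2 t^{2} + C

Check any antiderivative F(t) by computing F'(t) and comparing it with f(t).
Check: d/dt[- \frac{t^{6}}{12} - \frac{t^{5}}{10} - \frac{t^{3}}{6} + 2 t^{2}] = - \frac{t^{5}}{2} - \frac{t^{4}}{2} - \frac{t^{2}}{2} + 4 t, which equals f(t).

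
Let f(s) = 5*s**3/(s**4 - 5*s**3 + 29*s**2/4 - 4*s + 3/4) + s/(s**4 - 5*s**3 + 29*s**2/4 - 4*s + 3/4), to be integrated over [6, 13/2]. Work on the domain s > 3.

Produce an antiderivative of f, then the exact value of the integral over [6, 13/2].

Factor the denominator ((s - 3)*(s - 1)*(2*s - 1)**2) and decompose: f = 298/(25*(2*s - 1)) + 18/(5*(2*s - 1)**2) - 12/(s - 1) + 276/(25*(s - 3)); each piece integrates to a log, atan, or power term.
F(s) = -(-552*s*log(s - 3) + 600*s*log(s - 1) - 298*s*log(s - 1/2) + 276*log(s - 3) - 300*log(s - 1) + 149*log(s - 1/2) + 45)/(25*(2*s - 1)) is an antiderivative of f.
Check: d/ds[-(-552*s*log(s - 3) + 600*s*log(s - 1) - 298*s*log(s - 1/2) + 276*log(s - 3) - 300*log(s - 1) + 149*log(s - 1/2) + 45)/(25*(2*s - 1))] = (20*s**3 + 4*s)/(4*s**4 - 20*s**3 + 29*s**2 - 16*s + 3), which equals f(s).
F(13/2) = -12*log(11/2) - 3/20 + 149*log(6)/25 + 276*log(7/2)/25; F(6) = -12*log(5) - 9/55 + 149*log(11/2)/25 + 276*log(3)/25.
Integral = F(13/2) - F(6) = -449*log(11/2)/25 - 276*log(3)/25 + 3/220 + 149*log(6)/25 + 276*log(7/2)/25 + 12*log(5).

Antiderivative: F(s) = -(-552*s*log(s - 3) + 600*s*log(s - 1) - 298*s*log(s - 1/2) + 276*log(s - 3) - 300*log(s - 1) + 149*log(s - 1/2) + 45)/(25*(2*s - 1)); value = -449*log(11/2)/25 - 276*log(3)/25 + 3/220 + 149*log(6)/25 + 276*log(7/2)/25 + 12*log(5)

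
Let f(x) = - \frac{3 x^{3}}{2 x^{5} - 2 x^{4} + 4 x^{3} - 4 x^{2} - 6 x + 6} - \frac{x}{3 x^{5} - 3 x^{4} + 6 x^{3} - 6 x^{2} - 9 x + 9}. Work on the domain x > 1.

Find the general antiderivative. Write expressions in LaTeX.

F(x) = \frac{- 72 \left(x - 1\right) \log{\left(x - 1 \right)} + 22 \left(x - 1\right) \log{\left(x + 1 \right)} + 25 \left(x - 1\right) \log{\left(x^{2} + 3 \right)} - 50 \sqrt{3} \left(x - 1\right) \operatorname{atan}{\left(\frac{\sqrt{3} x}{3} \right)} + 44}{192 \left(x - 1\right)} + C

Factor the denominator (6 \left(x - 1\right)^{2} \left(x + 1\right) \left(x^{2} + 3\right)) and decompose: f = \frac{25 \left(x - 3\right)}{96 \left(x^{2} + 3\right)} + \frac{11}{96 \left(x + 1\right)} - \frac{3}{8 \left(x - 1\right)} - \frac{11}{48 \left(x - 1\right)^{2}}; each piece integrates to a log, atan, or power term.
Check: d/dx[\frac{- 72 \left(x - 1\right) \log{\left(x - 1 \right)} + 22 \left(x - 1\right) \log{\left(x + 1 \right)} + 25 \left(x - 1\right) \log{\left(x^{2} + 3 \right)} - 50 \sqrt{3} \left(x - 1\right) \operatorname{atan}{\left(\frac{\sqrt{3} x}{3} \right)} + 44}{192 \left(x - 1\right)}] = \frac{- 9 x^{3} - 2 x}{6 x^{5} - 6 x^{4} + 12 x^{3} - 12 x^{2} - 18 x + 18}, which equals f(x).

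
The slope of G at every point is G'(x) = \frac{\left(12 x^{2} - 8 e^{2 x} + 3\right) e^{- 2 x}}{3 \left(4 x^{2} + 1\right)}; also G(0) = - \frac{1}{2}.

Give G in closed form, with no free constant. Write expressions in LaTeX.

A candidate passes only if d/dx[G] lands on the given G'(x) exactly.
A general antiderivative is - \frac{4 \operatorname{atan}{\left(2 x \right)}}{3} - \frac{e^{- 2 x}}{2} + C.
The condition gives C = - \frac{1}{2} - (- \frac{1}{2}) = 0.
So G(x) = \frac{\left(- 8 e^{2 x} \operatorname{atan}{\left(2 x \right)} - 3\right) e^{- 2 x}}{6}.
Check: d/dx[\frac{\left(- 8 e^{2 x} \operatorname{atan}{\left(2 x \right)} - 3\right) e^{- 2 x}}{6}] = \frac{12 x^{2} - 8 e^{2 x} + 3}{12 x^{2} e^{2 x} + 3 e^{2 x}}, which equals G'(x).

G(x) = \frac{\left(- 8 e^{2 x} \operatorname{atan}{\left(2 x \right)} - 3\right) e^{- 2 x}}{6}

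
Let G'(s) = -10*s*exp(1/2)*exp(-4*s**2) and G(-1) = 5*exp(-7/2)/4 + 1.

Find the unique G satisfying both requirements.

G'(s) matches the chain-rule pattern g'(h)*h' with inner function h(s) = 1/2 - 4*s**2; substituting u = h(s) collapses the integral.
A general antiderivative is 5*exp(1/2 - 4*s**2)/4 + C.
The condition gives C = 5*exp(-7/2)/4 + 1 - (5*exp(-7/2)/4) = 1.
So G(s) = (4*exp(-1/2)*exp(4*s**2) + 5)*exp(1/2)*exp(-4*s**2)/4.
Check: d/ds[(4*exp(-1/2)*exp(4*s**2) + 5)*exp(1/2)*exp(-4*s**2)/4] = -10*s*exp(1/2)*exp(-4*s**2) = G'(s).

G(s) = (4*exp(-1/2)*exp(4*s**2) + 5)*exp(1/2)*exp(-4*s**2)/4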